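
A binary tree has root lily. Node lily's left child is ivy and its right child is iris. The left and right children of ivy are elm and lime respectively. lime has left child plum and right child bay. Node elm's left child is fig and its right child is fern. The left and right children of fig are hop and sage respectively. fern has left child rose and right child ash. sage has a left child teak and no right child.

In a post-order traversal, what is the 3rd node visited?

Post-order visits the left subtree, then the right subtree, then the node.
At lily: go left to ivy.
  At ivy: go left to elm.
    At elm: go left to fig.
      At fig: go left to hop.
        hop is a leaf — visit hop.
      At fig: go right to sage.
        At sage: go left to teak.
          teak is a leaf — visit teak.
        At sage: no right child.
        Visit sage.
      Visit fig.
    At elm: go right to fern.
      At fern: go left to rose.
        rose is a leaf — visit rose.
      At fern: go right to ash.
        ash is a leaf — visit ash.
      Visit fern.
    Visit elm.
  At ivy: go right to lime.
    At lime: go left to plum.
      plum is a leaf — visit plum.
    At lime: go right to bay.
      bay is a leaf — visit bay.
    Visit lime.
  Visit ivy.
At lily: go right to iris.
  iris is a leaf — visit iris.
Visit lily.
Full post-order sequence: hop, teak, sage, fig, rose, ash, fern, elm, plum, bay, lime, ivy, iris, lily.

sage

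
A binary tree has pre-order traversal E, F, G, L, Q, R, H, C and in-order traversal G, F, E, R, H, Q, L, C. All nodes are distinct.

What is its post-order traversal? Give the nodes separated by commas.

G, F, H, R, Q, C, L, E

The first element of pre-order is the root; it splits in-order into left and right subtrees.
Root E: left subtree has 2 nodes {G, F}, right has 5 {R, H, Q, L, C}.
  Root F: left subtree has 1 node {G}, right has 0 { }.
  Root L: left subtree has 3 nodes {R, H, Q}, right has 1 {C}.
    Root Q: left subtree has 2 nodes {R, H}, right has 0 { }.
      Root R: left subtree has 0 nodes { }, right has 1 {H}.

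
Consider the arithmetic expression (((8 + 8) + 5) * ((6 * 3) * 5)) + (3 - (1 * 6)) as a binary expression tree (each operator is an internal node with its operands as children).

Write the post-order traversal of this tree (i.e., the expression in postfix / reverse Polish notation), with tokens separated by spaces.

Post-order on an expression tree gives postfix notation: for each operator, emit left operand, right operand, then the operator.

8 8 + 5 + 6 3 * 5 * * 3 1 6 * - +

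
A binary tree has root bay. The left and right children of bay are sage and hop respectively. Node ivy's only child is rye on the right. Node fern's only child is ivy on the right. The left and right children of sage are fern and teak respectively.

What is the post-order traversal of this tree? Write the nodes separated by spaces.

rye ivy fern teak sage hop bay

Post-order visits the left subtree, then the right subtree, then the node.
At bay: go left to sage.
  At sage: go left to fern.
    At fern: no left child.
    At fern: go right to ivy.
      At ivy: no left child.
      At ivy: go right to rye.
        rye is a leaf — visit rye.
      Visit ivy.
    Visit fern.
  At sage: go right to teak.
    teak is a leaf — visit teak.
  Visit sage.
At bay: go right to hop.
  hop is a leaf — visit hop.
Visit bay.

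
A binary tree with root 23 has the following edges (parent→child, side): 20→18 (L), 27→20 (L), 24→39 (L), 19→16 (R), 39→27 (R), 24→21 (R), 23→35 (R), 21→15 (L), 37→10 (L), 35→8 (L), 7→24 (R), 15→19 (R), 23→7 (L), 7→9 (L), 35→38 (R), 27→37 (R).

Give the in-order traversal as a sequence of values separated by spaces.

9 7 39 18 20 27 10 37 24 15 19 16 21 23 8 35 38

In-order visits the left subtree, then the node, then the right subtree.
At 23: go left to 7.
  At 7: go left to 9.
    9 is a leaf — visit 9.
  Visit 7.
  At 7: go right to 24.
    At 24: go left to 39.
      At 39: no left child.
      Visit 39.
      At 39: go right to 27.
        At 27: go left to 20.
          At 20: go left to 18.
            18 is a leaf — visit 18.
          Visit 20.
          At 20: no right child.
        Visit 27.
        At 27: go right to 37.
          At 37: go left to 10.
            10 is a leaf — visit 10.
          Visit 37.
          At 37: no right child.
    Visit 24.
    At 24: go right to 21.
      At 21: go left to 15.
        At 15: no left child.
        Visit 15.
        At 15: go right to 19.
          At 19: no left child.
          Visit 19.
          At 19: go right to 16.
            16 is a leaf — visit 16.
      Visit 21.
      At 21: no right child.
Visit 23.
At 23: go right to 35.
  At 35: go left to 8.
    8 is a leaf — visit 8.
  Visit 35.
  At 35: go right to 38.
    38 is a leaf — visit 38.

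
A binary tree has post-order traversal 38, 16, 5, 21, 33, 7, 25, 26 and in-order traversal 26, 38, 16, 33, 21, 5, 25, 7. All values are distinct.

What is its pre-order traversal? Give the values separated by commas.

26, 25, 33, 16, 38, 21, 5, 7

The last element of post-order is the root; it splits in-order into left and right subtrees.
Root 26: left subtree has 0 nodes { }, right has 7 {38, 16, 33, 21, 5, 25, 7}.
  Root 25: left subtree has 5 nodes {38, 16, 33, 21, 5}, right has 1 {7}.
    Root 33: left subtree has 2 nodes {38, 16}, right has 2 {21, 5}.
      Root 16: left subtree has 1 node {38}, right has 0 { }.
      Root 21: left subtree has 0 nodes { }, right has 1 {5}.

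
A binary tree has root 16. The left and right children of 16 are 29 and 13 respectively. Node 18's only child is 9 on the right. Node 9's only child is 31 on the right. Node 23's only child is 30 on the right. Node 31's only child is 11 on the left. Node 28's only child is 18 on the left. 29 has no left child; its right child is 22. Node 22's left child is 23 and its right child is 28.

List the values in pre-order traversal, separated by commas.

Pre-order visits the node, then its left subtree, then its right subtree.
Visit 16.
At 16: go left to 29.
  Visit 29.
  At 29: no left child.
  At 29: go right to 22.
    Visit 22.
    At 22: go left to 23.
      Visit 23.
      At 23: no left child.
      At 23: go right to 30.
        30 is a leaf — visit 30.
    At 22: go right to 28.
      Visit 28.
      At 28: go left to 18.
        Visit 18.
        At 18: no left child.
        At 18: go right to 9.
          Visit 9.
          At 9: no left child.
          At 9: go right to 31.
            Visit 31.
            At 31: go left to 11.
              11 is a leaf — visit 11.
            At 31: no right child.
      At 28: no right child.
At 16: go right to 13.
  13 is a leaf — visit 13.

16, 29, 22, 23, 30, 28, 18, 9, 31, 11, 13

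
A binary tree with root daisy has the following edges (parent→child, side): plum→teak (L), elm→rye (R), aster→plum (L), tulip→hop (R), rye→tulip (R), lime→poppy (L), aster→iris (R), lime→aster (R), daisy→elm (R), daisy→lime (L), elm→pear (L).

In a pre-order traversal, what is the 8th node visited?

Pre-order visits the node, then its left subtree, then its right subtree.
Visit daisy.
At daisy: go left to lime.
  Visit lime.
  At lime: go left to poppy.
    poppy is a leaf — visit poppy.
  At lime: go right to aster.
    Visit aster.
    At aster: go left to plum.
      Visit plum.
      At plum: go left to teak.
        teak is a leaf — visit teak.
      At plum: no right child.
    At aster: go right to iris.
      iris is a leaf — visit iris.
At daisy: go right to elm.
  Visit elm.
  At elm: go left to pear.
    pear is a leaf — visit pear.
  At elm: go right to rye.
    Visit rye.
    At rye: no left child.
    At rye: go right to tulip.
      Visit tulip.
      At tulip: no left child.
      At tulip: go right to hop.
        hop is a leaf — visit hop.
Full pre-order sequence: daisy, lime, poppy, aster, plum, teak, iris, elm, pear, rye, tulip, hop.

elm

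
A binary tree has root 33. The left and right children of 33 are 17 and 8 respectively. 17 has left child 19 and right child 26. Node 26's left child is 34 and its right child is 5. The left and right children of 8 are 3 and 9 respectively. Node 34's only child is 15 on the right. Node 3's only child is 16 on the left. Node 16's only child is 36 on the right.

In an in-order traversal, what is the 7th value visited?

33

In-order visits the left subtree, then the node, then the right subtree.
At 33: go left to 17.
  At 17: go left to 19.
    19 is a leaf — visit 19.
  Visit 17.
  At 17: go right to 26.
    At 26: go left to 34.
      At 34: no left child.
      Visit 34.
      At 34: go right to 15.
        15 is a leaf — visit 15.
    Visit 26.
    At 26: go right to 5.
      5 is a leaf — visit 5.
Visit 33.
At 33: go right to 8.
  At 8: go left to 3.
    At 3: go left to 16.
      At 16: no left child.
      Visit 16.
      At 16: go right to 36.
        36 is a leaf — visit 36.
    Visit 3.
    At 3: no right child.
  Visit 8.
  At 8: go right to 9.
    9 is a leaf — visit 9.
Full in-order sequence: 19, 17, 34, 15, 26, 5, 33, 16, 36, 3, 8, 9.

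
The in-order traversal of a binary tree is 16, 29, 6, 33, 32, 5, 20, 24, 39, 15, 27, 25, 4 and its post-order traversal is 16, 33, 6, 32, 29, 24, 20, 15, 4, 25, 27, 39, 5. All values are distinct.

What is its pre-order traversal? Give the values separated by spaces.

5 29 16 32 6 33 39 20 24 27 15 25 4

The last element of post-order is the root; it splits in-order into left and right subtrees.
Root 5: left subtree has 5 nodes {16, 29, 6, 33, 32}, right has 7 {20, 24, 39, 15, 27, 25, 4}.
  Root 29: left subtree has 1 node {16}, right has 3 {6, 33, 32}.
    Root 32: left subtree has 2 nodes {6, 33}, right has 0 { }.
      Root 6: left subtree has 0 nodes { }, right has 1 {33}.
  Root 39: left subtree has 2 nodes {20, 24}, right has 4 {15, 27, 25, 4}.
    Root 20: left subtree has 0 nodes { }, right has 1 {24}.
    Root 27: left subtree has 1 node {15}, right has 2 {25, 4}.
      Root 25: left subtree has 0 nodes { }, right has 1 {4}.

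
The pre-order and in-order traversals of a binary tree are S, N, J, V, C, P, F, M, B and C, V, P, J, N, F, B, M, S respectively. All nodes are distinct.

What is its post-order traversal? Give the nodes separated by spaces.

C P V J B M F N S

The first element of pre-order is the root; it splits in-order into left and right subtrees.
Root S: left subtree has 8 nodes {C, V, P, J, N, F, B, M}, right has 0 { }.
  Root N: left subtree has 4 nodes {C, V, P, J}, right has 3 {F, B, M}.
    Root J: left subtree has 3 nodes {C, V, P}, right has 0 { }.
      Root V: left subtree has 1 node {C}, right has 1 {P}.
    Root F: left subtree has 0 nodes { }, right has 2 {B, M}.
      Root M: left subtree has 1 node {B}, right has 0 { }.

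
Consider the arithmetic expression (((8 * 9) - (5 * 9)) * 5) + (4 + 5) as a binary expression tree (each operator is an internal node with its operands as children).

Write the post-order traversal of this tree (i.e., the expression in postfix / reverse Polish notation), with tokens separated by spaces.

Post-order on an expression tree gives postfix notation: for each operator, emit left operand, right operand, then the operator.

8 9 * 5 9 * - 5 * 4 5 + +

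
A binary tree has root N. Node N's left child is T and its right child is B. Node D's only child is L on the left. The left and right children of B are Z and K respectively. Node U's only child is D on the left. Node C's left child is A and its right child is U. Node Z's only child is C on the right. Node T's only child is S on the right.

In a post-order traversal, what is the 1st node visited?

S

Post-order visits the left subtree, then the right subtree, then the node.
At N: go left to T.
  At T: no left child.
  At T: go right to S.
    S is a leaf — visit S.
  Visit T.
At N: go right to B.
  At B: go left to Z.
    At Z: no left child.
    At Z: go right to C.
      At C: go left to A.
        A is a leaf — visit A.
      At C: go right to U.
        At U: go left to D.
          At D: go left to L.
            L is a leaf — visit L.
          At D: no right child.
          Visit D.
        At U: no right child.
        Visit U.
      Visit C.
    Visit Z.
  At B: go right to K.
    K is a leaf — visit K.
  Visit B.
Visit N.
Full post-order sequence: S, T, A, L, D, U, C, Z, K, B, N.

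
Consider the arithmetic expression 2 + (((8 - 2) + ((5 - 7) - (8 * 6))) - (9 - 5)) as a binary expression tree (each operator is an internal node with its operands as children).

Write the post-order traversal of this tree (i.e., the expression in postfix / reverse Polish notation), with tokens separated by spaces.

2 8 2 - 5 7 - 8 6 * - + 9 5 - - +

Post-order on an expression tree gives postfix notation: for each operator, emit left operand, right operand, then the operator.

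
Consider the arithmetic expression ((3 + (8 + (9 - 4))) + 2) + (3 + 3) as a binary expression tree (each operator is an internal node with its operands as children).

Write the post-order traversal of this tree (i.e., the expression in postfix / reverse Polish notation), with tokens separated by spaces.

Post-order on an expression tree gives postfix notation: for each operator, emit left operand, right operand, then the operator.

3 8 9 4 - + + 2 + 3 3 + +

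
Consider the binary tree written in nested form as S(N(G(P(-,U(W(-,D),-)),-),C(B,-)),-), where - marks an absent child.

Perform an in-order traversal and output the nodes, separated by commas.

P, W, D, U, G, N, B, C, S

In-order visits the left subtree, then the node, then the right subtree.
At S: go left to N.
  At N: go left to G.
    At G: go left to P.
      At P: no left child.
      Visit P.
      At P: go right to U.
        At U: go left to W.
          At W: no left child.
          Visit W.
          At W: go right to D.
            D is a leaf — visit D.
        Visit U.
        At U: no right child.
    Visit G.
    At G: no right child.
  Visit N.
  At N: go right to C.
    At C: go left to B.
      B is a leaf — visit B.
    Visit C.
    At C: no right child.
Visit S.
At S: no right child.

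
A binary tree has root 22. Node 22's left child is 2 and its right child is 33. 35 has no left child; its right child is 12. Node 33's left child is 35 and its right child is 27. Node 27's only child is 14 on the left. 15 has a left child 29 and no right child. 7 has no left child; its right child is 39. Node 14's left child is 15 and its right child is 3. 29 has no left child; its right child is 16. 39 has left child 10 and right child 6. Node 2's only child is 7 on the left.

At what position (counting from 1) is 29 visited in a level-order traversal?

14

Level-order visits nodes level by level from the root, left to right within each level.
Level 0: 22
Level 1: 2, 33
Level 2: 7, 35, 27
Level 3: 39, 12, 14
Level 4: 10, 6, 15, 3
Level 5: 29
Level 6: 16
Full level-order sequence: 22, 2, 33, 7, 35, 27, 39, 12, 14, 10, 6, 15, 3, 29, 16.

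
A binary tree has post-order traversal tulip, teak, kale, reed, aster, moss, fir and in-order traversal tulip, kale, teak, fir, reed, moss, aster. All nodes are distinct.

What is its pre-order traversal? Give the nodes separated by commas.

The last element of post-order is the root; it splits in-order into left and right subtrees.
Root fir: left subtree has 3 nodes {tulip, kale, teak}, right has 3 {reed, moss, aster}.
  Root kale: left subtree has 1 node {tulip}, right has 1 {teak}.
  Root moss: left subtree has 1 node {reed}, right has 1 {aster}.

fir, kale, tulip, teak, moss, reed, aster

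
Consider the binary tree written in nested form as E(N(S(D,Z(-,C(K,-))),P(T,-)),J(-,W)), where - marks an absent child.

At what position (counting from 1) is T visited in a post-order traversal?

6

Post-order visits the left subtree, then the right subtree, then the node.
At E: go left to N.
  At N: go left to S.
    At S: go left to D.
      D is a leaf — visit D.
    At S: go right to Z.
      At Z: no left child.
      At Z: go right to C.
        At C: go left to K.
          K is a leaf — visit K.
        At C: no right child.
        Visit C.
      Visit Z.
    Visit S.
  At N: go right to P.
    At P: go left to T.
      T is a leaf — visit T.
    At P: no right child.
    Visit P.
  Visit N.
At E: go right to J.
  At J: no left child.
  At J: go right to W.
    W is a leaf — visit W.
  Visit J.
Visit E.
Full post-order sequence: D, K, C, Z, S, T, P, N, W, J, E.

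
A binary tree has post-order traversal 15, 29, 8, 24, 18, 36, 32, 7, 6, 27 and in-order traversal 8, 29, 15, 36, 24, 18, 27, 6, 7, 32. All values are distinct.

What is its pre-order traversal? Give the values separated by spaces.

27 36 8 29 15 18 24 6 7 32

The last element of post-order is the root; it splits in-order into left and right subtrees.
Root 27: left subtree has 6 nodes {8, 29, 15, 36, 24, 18}, right has 3 {6, 7, 32}.
  Root 36: left subtree has 3 nodes {8, 29, 15}, right has 2 {24, 18}.
    Root 8: left subtree has 0 nodes { }, right has 2 {29, 15}.
      Root 29: left subtree has 0 nodes { }, right has 1 {15}.
    Root 18: left subtree has 1 node {24}, right has 0 { }.
  Root 6: left subtree has 0 nodes { }, right has 2 {7, 32}.
    Root 7: left subtree has 0 nodes { }, right has 1 {32}.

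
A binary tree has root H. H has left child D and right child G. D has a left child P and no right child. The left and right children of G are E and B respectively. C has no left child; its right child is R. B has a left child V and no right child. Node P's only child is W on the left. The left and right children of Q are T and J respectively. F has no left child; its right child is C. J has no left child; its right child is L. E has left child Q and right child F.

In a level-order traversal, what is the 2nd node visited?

D

Level-order visits nodes level by level from the root, left to right within each level.
Level 0: H
Level 1: D, G
Level 2: P, E, B
Level 3: W, Q, F, V
Level 4: T, J, C
Level 5: L, R
Full level-order sequence: H, D, G, P, E, B, W, Q, F, V, T, J, C, L, R.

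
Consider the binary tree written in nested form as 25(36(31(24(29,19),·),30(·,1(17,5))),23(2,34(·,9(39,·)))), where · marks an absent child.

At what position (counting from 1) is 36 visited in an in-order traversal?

In-order visits the left subtree, then the node, then the right subtree.
At 25: go left to 36.
  At 36: go left to 31.
    At 31: go left to 24.
      At 24: go left to 29.
        29 is a leaf — visit 29.
      Visit 24.
      At 24: go right to 19.
        19 is a leaf — visit 19.
    Visit 31.
    At 31: no right child.
  Visit 36.
  At 36: go right to 30.
    At 30: no left child.
    Visit 30.
    At 30: go right to 1.
      At 1: go left to 17.
        17 is a leaf — visit 17.
      Visit 1.
      At 1: go right to 5.
        5 is a leaf — visit 5.
Visit 25.
At 25: go right to 23.
  At 23: go left to 2.
    2 is a leaf — visit 2.
  Visit 23.
  At 23: go right to 34.
    At 34: no left child.
    Visit 34.
    At 34: go right to 9.
      At 9: go left to 39.
        39 is a leaf — visit 39.
      Visit 9.
      At 9: no right child.
Full in-order sequence: 29, 24, 19, 31, 36, 30, 17, 1, 5, 25, 2, 23, 34, 39, 9.

5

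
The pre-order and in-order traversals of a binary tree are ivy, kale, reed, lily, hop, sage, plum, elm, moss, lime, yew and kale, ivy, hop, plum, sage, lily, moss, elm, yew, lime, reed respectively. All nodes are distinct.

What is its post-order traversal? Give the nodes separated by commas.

kale, plum, sage, hop, moss, yew, lime, elm, lily, reed, ivy

The first element of pre-order is the root; it splits in-order into left and right subtrees.
Root ivy: left subtree has 1 node {kale}, right has 9 {hop, plum, sage, lily, moss, elm, yew, lime, reed}.
  Root reed: left subtree has 8 nodes {hop, plum, sage, lily, moss, elm, yew, lime}, right has 0 { }.
    Root lily: left subtree has 3 nodes {hop, plum, sage}, right has 4 {moss, elm, yew, lime}.
      Root hop: left subtree has 0 nodes { }, right has 2 {plum, sage}.
        Root sage: left subtree has 1 node {plum}, right has 0 { }.
      Root elm: left subtree has 1 node {moss}, right has 2 {yew, lime}.
        Root lime: left subtree has 1 node {yew}, right has 0 { }.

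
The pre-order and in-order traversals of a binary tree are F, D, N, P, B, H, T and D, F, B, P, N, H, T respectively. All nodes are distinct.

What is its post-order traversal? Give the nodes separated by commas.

D, B, P, T, H, N, F

The first element of pre-order is the root; it splits in-order into left and right subtrees.
Root F: left subtree has 1 node {D}, right has 5 {B, P, N, H, T}.
  Root N: left subtree has 2 nodes {B, P}, right has 2 {H, T}.
    Root P: left subtree has 1 node {B}, right has 0 { }.
    Root H: left subtree has 0 nodes { }, right has 1 {T}.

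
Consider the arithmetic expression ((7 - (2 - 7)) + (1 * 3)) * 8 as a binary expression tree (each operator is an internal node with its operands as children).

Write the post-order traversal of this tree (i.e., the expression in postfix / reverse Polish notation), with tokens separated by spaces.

Post-order on an expression tree gives postfix notation: for each operator, emit left operand, right operand, then the operator.

7 2 7 - - 1 3 * + 8 *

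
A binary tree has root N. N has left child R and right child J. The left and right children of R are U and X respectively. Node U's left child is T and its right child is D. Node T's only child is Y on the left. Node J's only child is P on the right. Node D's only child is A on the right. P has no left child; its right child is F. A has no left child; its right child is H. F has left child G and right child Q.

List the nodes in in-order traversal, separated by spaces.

In-order visits the left subtree, then the node, then the right subtree.
At N: go left to R.
  At R: go left to U.
    At U: go left to T.
      At T: go left to Y.
        Y is a leaf — visit Y.
      Visit T.
      At T: no right child.
    Visit U.
    At U: go right to D.
      At D: no left child.
      Visit D.
      At D: go right to A.
        At A: no left child.
        Visit A.
        At A: go right to H.
          H is a leaf — visit H.
  Visit R.
  At R: go right to X.
    X is a leaf — visit X.
Visit N.
At N: go right to J.
  At J: no left child.
  Visit J.
  At J: go right to P.
    At P: no left child.
    Visit P.
    At P: go right to F.
      At F: go left to G.
        G is a leaf — visit G.
      Visit F.
      At F: go right to Q.
        Q is a leaf — visit Q.

Y T U D A H R X N J P G F Q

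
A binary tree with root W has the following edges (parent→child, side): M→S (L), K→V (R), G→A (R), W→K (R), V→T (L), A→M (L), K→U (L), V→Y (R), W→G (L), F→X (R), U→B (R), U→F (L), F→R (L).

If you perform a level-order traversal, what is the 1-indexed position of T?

Level-order visits nodes level by level from the root, left to right within each level.
Level 0: W
Level 1: G, K
Level 2: A, U, V
Level 3: M, F, B, T, Y
Level 4: S, R, X
Full level-order sequence: W, G, K, A, U, V, M, F, B, T, Y, S, R, X.

10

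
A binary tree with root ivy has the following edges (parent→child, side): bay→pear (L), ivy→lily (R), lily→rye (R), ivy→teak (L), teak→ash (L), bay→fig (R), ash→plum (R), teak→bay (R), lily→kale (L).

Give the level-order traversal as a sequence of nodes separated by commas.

Level-order visits nodes level by level from the root, left to right within each level.
Level 0: ivy
Level 1: teak, lily
Level 2: ash, bay, kale, rye
Level 3: plum, pear, fig

ivy, teak, lily, ash, bay, kale, rye, plum, pear, fig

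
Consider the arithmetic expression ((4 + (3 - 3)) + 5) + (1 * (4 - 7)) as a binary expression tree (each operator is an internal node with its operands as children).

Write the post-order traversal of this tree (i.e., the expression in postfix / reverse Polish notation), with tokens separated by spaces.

4 3 3 - + 5 + 1 4 7 - * +

Post-order on an expression tree gives postfix notation: for each operator, emit left operand, right operand, then the operator.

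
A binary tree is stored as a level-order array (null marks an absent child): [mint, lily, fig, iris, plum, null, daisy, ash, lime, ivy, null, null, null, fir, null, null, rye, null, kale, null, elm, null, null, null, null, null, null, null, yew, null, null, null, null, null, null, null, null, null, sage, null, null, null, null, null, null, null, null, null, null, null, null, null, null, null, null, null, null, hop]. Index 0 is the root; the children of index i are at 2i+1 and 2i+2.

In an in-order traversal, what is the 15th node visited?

yew

In-order visits the left subtree, then the node, then the right subtree.
At mint: go left to lily.
  At lily: go left to iris.
    At iris: go left to ash.
      At ash: no left child.
      Visit ash.
      At ash: go right to rye.
        rye is a leaf — visit rye.
    Visit iris.
    At iris: go right to lime.
      At lime: no left child.
      Visit lime.
      At lime: go right to kale.
        At kale: no left child.
        Visit kale.
        At kale: go right to sage.
          sage is a leaf — visit sage.
  Visit lily.
  At lily: go right to plum.
    At plum: go left to ivy.
      At ivy: no left child.
      Visit ivy.
      At ivy: go right to elm.
        elm is a leaf — visit elm.
    Visit plum.
    At plum: no right child.
Visit mint.
At mint: go right to fig.
  At fig: no left child.
  Visit fig.
  At fig: go right to daisy.
    At daisy: go left to fir.
      At fir: no left child.
      Visit fir.
      At fir: go right to yew.
        At yew: go left to hop.
          hop is a leaf — visit hop.
        Visit yew.
        At yew: no right child.
    Visit daisy.
    At daisy: no right child.
Full in-order sequence: ash, rye, iris, lime, kale, sage, lily, ivy, elm, plum, mint, fig, fir, hop, yew, daisy.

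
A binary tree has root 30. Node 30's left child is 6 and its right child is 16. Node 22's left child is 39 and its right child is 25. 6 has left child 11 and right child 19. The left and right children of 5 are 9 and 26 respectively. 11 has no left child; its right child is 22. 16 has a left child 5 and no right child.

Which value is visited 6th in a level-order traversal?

Level-order visits nodes level by level from the root, left to right within each level.
Level 0: 30
Level 1: 6, 16
Level 2: 11, 19, 5
Level 3: 22, 9, 26
Level 4: 39, 25
Full level-order sequence: 30, 6, 16, 11, 19, 5, 22, 9, 26, 39, 25.

5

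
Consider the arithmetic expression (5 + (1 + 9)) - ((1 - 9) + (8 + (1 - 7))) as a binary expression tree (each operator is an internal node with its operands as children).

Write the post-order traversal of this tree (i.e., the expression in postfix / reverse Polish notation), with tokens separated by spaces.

5 1 9 + + 1 9 - 8 1 7 - + + -

Post-order on an expression tree gives postfix notation: for each operator, emit left operand, right operand, then the operator.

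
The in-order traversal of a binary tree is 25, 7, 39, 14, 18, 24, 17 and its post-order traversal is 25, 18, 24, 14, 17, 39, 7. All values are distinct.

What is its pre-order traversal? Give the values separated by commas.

7, 25, 39, 17, 14, 24, 18

The last element of post-order is the root; it splits in-order into left and right subtrees.
Root 7: left subtree has 1 node {25}, right has 5 {39, 14, 18, 24, 17}.
  Root 39: left subtree has 0 nodes { }, right has 4 {14, 18, 24, 17}.
    Root 17: left subtree has 3 nodes {14, 18, 24}, right has 0 { }.
      Root 14: left subtree has 0 nodes { }, right has 2 {18, 24}.
        Root 24: left subtree has 1 node {18}, right has 0 { }.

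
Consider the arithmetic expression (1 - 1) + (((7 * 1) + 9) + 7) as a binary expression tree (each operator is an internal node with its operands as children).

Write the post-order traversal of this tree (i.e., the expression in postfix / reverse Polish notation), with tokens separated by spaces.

Post-order on an expression tree gives postfix notation: for each operator, emit left operand, right operand, then the operator.

1 1 - 7 1 * 9 + 7 + +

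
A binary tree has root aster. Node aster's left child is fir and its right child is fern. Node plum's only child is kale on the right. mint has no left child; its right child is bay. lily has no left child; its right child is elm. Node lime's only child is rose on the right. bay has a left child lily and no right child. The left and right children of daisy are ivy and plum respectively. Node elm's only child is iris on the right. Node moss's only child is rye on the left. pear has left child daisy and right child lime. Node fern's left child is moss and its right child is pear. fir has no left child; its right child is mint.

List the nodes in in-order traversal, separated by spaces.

In-order visits the left subtree, then the node, then the right subtree.
At aster: go left to fir.
  At fir: no left child.
  Visit fir.
  At fir: go right to mint.
    At mint: no left child.
    Visit mint.
    At mint: go right to bay.
      At bay: go left to lily.
        At lily: no left child.
        Visit lily.
        At lily: go right to elm.
          At elm: no left child.
          Visit elm.
          At elm: go right to iris.
            iris is a leaf — visit iris.
      Visit bay.
      At bay: no right child.
Visit aster.
At aster: go right to fern.
  At fern: go left to moss.
    At moss: go left to rye.
      rye is a leaf — visit rye.
    Visit moss.
    At moss: no right child.
  Visit fern.
  At fern: go right to pear.
    At pear: go left to daisy.
      At daisy: go left to ivy.
        ivy is a leaf — visit ivy.
      Visit daisy.
      At daisy: go right to plum.
        At plum: no left child.
        Visit plum.
        At plum: go right to kale.
          kale is a leaf — visit kale.
    Visit pear.
    At pear: go right to lime.
      At lime: no left child.
      Visit lime.
      At lime: go right to rose.
        rose is a leaf — visit rose.

fir mint lily elm iris bay aster rye moss fern ivy daisy plum kale pear lime rose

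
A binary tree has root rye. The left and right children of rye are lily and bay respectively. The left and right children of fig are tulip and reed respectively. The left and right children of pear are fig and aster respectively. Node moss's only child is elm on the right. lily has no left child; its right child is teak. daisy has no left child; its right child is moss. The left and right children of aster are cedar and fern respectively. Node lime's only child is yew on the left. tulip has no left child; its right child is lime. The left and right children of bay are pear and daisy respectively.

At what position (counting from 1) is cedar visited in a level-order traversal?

Level-order visits nodes level by level from the root, left to right within each level.
Level 0: rye
Level 1: lily, bay
Level 2: teak, pear, daisy
Level 3: fig, aster, moss
Level 4: tulip, reed, cedar, fern, elm
Level 5: lime
Level 6: yew
Full level-order sequence: rye, lily, bay, teak, pear, daisy, fig, aster, moss, tulip, reed, cedar, fern, elm, lime, yew.

12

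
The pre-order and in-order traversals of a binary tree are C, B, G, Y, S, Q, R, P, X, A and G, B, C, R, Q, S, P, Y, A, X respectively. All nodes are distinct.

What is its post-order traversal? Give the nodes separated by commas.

The first element of pre-order is the root; it splits in-order into left and right subtrees.
Root C: left subtree has 2 nodes {G, B}, right has 7 {R, Q, S, P, Y, A, X}.
  Root B: left subtree has 1 node {G}, right has 0 { }.
  Root Y: left subtree has 4 nodes {R, Q, S, P}, right has 2 {A, X}.
    Root S: left subtree has 2 nodes {R, Q}, right has 1 {P}.
      Root Q: left subtree has 1 node {R}, right has 0 { }.
    Root X: left subtree has 1 node {A}, right has 0 { }.

G, B, R, Q, P, S, A, X, Y, C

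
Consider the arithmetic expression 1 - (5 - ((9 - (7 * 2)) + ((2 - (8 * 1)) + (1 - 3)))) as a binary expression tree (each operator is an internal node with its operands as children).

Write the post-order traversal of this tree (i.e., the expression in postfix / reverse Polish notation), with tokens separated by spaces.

1 5 9 7 2 * - 2 8 1 * - 1 3 - + + - -

Post-order on an expression tree gives postfix notation: for each operator, emit left operand, right operand, then the operator.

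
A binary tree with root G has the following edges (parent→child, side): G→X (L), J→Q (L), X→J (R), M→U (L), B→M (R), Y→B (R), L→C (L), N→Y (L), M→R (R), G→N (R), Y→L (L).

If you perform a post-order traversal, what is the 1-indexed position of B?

9

Post-order visits the left subtree, then the right subtree, then the node.
At G: go left to X.
  At X: no left child.
  At X: go right to J.
    At J: go left to Q.
      Q is a leaf — visit Q.
    At J: no right child.
    Visit J.
  Visit X.
At G: go right to N.
  At N: go left to Y.
    At Y: go left to L.
      At L: go left to C.
        C is a leaf — visit C.
      At L: no right child.
      Visit L.
    At Y: go right to B.
      At B: no left child.
      At B: go right to M.
        At M: go left to U.
          U is a leaf — visit U.
        At M: go right to R.
          R is a leaf — visit R.
        Visit M.
      Visit B.
    Visit Y.
  At N: no right child.
  Visit N.
Visit G.
Full post-order sequence: Q, J, X, C, L, U, R, M, B, Y, N, G.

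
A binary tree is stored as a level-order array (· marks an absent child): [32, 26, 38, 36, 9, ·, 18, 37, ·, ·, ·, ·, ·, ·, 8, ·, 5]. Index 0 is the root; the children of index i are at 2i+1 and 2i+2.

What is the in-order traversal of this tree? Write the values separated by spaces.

In-order visits the left subtree, then the node, then the right subtree.
At 32: go left to 26.
  At 26: go left to 36.
    At 36: go left to 37.
      At 37: no left child.
      Visit 37.
      At 37: go right to 5.
        5 is a leaf — visit 5.
    Visit 36.
    At 36: no right child.
  Visit 26.
  At 26: go right to 9.
    9 is a leaf — visit 9.
Visit 32.
At 32: go right to 38.
  At 38: no left child.
  Visit 38.
  At 38: go right to 18.
    At 18: no left child.
    Visit 18.
    At 18: go right to 8.
      8 is a leaf — visit 8.

37 5 36 26 9 32 38 18 8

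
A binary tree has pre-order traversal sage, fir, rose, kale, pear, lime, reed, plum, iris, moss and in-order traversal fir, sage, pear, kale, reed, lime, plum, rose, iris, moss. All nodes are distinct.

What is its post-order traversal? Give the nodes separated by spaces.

fir pear reed plum lime kale moss iris rose sage

The first element of pre-order is the root; it splits in-order into left and right subtrees.
Root sage: left subtree has 1 node {fir}, right has 8 {pear, kale, reed, lime, plum, rose, iris, moss}.
  Root rose: left subtree has 5 nodes {pear, kale, reed, lime, plum}, right has 2 {iris, moss}.
    Root kale: left subtree has 1 node {pear}, right has 3 {reed, lime, plum}.
      Root lime: left subtree has 1 node {reed}, right has 1 {plum}.
    Root iris: left subtree has 0 nodes { }, right has 1 {moss}.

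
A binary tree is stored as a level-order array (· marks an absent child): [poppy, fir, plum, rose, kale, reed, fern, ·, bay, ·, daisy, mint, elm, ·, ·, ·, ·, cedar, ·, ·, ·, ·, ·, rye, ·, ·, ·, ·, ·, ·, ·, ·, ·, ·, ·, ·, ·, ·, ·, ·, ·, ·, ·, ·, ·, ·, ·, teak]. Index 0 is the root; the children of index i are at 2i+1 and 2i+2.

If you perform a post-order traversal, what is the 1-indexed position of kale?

5

Post-order visits the left subtree, then the right subtree, then the node.
At poppy: go left to fir.
  At fir: go left to rose.
    At rose: no left child.
    At rose: go right to bay.
      At bay: go left to cedar.
        cedar is a leaf — visit cedar.
      At bay: no right child.
      Visit bay.
    Visit rose.
  At fir: go right to kale.
    At kale: no left child.
    At kale: go right to daisy.
      daisy is a leaf — visit daisy.
    Visit kale.
  Visit fir.
At poppy: go right to plum.
  At plum: go left to reed.
    At reed: go left to mint.
      At mint: go left to rye.
        At rye: go left to teak.
          teak is a leaf — visit teak.
        At rye: no right child.
        Visit rye.
      At mint: no right child.
      Visit mint.
    At reed: go right to elm.
      elm is a leaf — visit elm.
    Visit reed.
  At plum: go right to fern.
    fern is a leaf — visit fern.
  Visit plum.
Visit poppy.
Full post-order sequence: cedar, bay, rose, daisy, kale, fir, teak, rye, mint, elm, reed, fern, plum, poppy.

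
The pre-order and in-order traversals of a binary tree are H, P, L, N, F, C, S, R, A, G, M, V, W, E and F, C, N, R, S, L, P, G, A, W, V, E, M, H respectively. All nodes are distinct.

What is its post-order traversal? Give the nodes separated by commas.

C, F, R, S, N, L, G, W, E, V, M, A, P, H

The first element of pre-order is the root; it splits in-order into left and right subtrees.
Root H: left subtree has 13 nodes {F, C, N, R, S, L, P, G, A, W, V, E, M}, right has 0 { }.
  Root P: left subtree has 6 nodes {F, C, N, R, S, L}, right has 6 {G, A, W, V, E, M}.
    Root L: left subtree has 5 nodes {F, C, N, R, S}, right has 0 { }.
      Root N: left subtree has 2 nodes {F, C}, right has 2 {R, S}.
        Root F: left subtree has 0 nodes { }, right has 1 {C}.
        Root S: left subtree has 1 node {R}, right has 0 { }.
    Root A: left subtree has 1 node {G}, right has 4 {W, V, E, M}.
      Root M: left subtree has 3 nodes {W, V, E}, right has 0 { }.
        Root V: left subtree has 1 node {W}, right has 1 {E}.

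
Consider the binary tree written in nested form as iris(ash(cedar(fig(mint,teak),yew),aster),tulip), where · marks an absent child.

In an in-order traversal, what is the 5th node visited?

In-order visits the left subtree, then the node, then the right subtree.
At iris: go left to ash.
  At ash: go left to cedar.
    At cedar: go left to fig.
      At fig: go left to mint.
        mint is a leaf — visit mint.
      Visit fig.
      At fig: go right to teak.
        teak is a leaf — visit teak.
    Visit cedar.
    At cedar: go right to yew.
      yew is a leaf — visit yew.
  Visit ash.
  At ash: go right to aster.
    aster is a leaf — visit aster.
Visit iris.
At iris: go right to tulip.
  tulip is a leaf — visit tulip.
Full in-order sequence: mint, fig, teak, cedar, yew, ash, aster, iris, tulip.

yew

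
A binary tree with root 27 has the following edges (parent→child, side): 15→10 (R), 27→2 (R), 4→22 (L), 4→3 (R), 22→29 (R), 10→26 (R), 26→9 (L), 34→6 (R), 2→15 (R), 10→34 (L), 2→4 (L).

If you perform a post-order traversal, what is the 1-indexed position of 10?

Post-order visits the left subtree, then the right subtree, then the node.
At 27: no left child.
At 27: go right to 2.
  At 2: go left to 4.
    At 4: go left to 22.
      At 22: no left child.
      At 22: go right to 29.
        29 is a leaf — visit 29.
      Visit 22.
    At 4: go right to 3.
      3 is a leaf — visit 3.
    Visit 4.
  At 2: go right to 15.
    At 15: no left child.
    At 15: go right to 10.
      At 10: go left to 34.
        At 34: no left child.
        At 34: go right to 6.
          6 is a leaf — visit 6.
        Visit 34.
      At 10: go right to 26.
        At 26: go left to 9.
          9 is a leaf — visit 9.
        At 26: no right child.
        Visit 26.
      Visit 10.
    Visit 15.
  Visit 2.
Visit 27.
Full post-order sequence: 29, 22, 3, 4, 6, 34, 9, 26, 10, 15, 2, 27.

9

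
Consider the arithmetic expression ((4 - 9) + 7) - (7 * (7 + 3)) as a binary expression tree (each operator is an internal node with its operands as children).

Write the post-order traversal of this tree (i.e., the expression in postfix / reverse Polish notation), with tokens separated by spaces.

4 9 - 7 + 7 7 3 + * -

Post-order on an expression tree gives postfix notation: for each operator, emit left operand, right operand, then the operator.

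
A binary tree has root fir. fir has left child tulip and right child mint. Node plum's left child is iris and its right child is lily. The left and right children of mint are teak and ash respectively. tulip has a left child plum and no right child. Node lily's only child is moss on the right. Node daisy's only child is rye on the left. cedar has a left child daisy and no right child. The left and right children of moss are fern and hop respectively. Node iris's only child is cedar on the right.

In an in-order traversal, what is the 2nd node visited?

In-order visits the left subtree, then the node, then the right subtree.
At fir: go left to tulip.
  At tulip: go left to plum.
    At plum: go left to iris.
      At iris: no left child.
      Visit iris.
      At iris: go right to cedar.
        At cedar: go left to daisy.
          At daisy: go left to rye.
            rye is a leaf — visit rye.
          Visit daisy.
          At daisy: no right child.
        Visit cedar.
        At cedar: no right child.
    Visit plum.
    At plum: go right to lily.
      At lily: no left child.
      Visit lily.
      At lily: go right to moss.
        At moss: go left to fern.
          fern is a leaf — visit fern.
        Visit moss.
        At moss: go right to hop.
          hop is a leaf — visit hop.
  Visit tulip.
  At tulip: no right child.
Visit fir.
At fir: go right to mint.
  At mint: go left to teak.
    teak is a leaf — visit teak.
  Visit mint.
  At mint: go right to ash.
    ash is a leaf — visit ash.
Full in-order sequence: iris, rye, daisy, cedar, plum, lily, fern, moss, hop, tulip, fir, teak, mint, ash.

rye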